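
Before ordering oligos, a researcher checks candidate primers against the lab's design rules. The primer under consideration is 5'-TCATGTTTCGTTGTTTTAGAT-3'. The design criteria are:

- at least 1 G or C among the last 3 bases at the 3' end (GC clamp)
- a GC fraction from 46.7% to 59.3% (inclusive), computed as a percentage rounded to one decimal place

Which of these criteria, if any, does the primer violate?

Base counts: A=3, T=12, G=4, C=2 (length 21).
GC clamp: 3' end GAT has 1 G/C ✓
GC content: GC 6/21 = 28.6%, outside 46.7–59.3% ✗

Fails: GC content.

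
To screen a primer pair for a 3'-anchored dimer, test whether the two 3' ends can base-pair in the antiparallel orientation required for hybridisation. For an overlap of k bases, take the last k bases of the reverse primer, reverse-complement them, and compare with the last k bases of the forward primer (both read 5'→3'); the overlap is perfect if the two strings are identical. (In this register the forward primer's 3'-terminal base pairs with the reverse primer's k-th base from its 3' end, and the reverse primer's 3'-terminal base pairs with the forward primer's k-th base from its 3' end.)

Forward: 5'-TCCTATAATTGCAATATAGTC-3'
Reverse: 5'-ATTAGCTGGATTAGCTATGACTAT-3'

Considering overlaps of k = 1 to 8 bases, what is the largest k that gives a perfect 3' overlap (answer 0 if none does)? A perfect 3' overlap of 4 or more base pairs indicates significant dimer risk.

Last 8 bases (5'→3') — forward …ATATAGTC, reverse …ATGACTAT.
Reverse complement of the reverse primer's last 8 bases: ATAGTCAT; its first k bases are the reverse complement of the reverse primer's last k bases, so a perfect k-base overlap needs the forward primer's last k bases to equal them.
Comparing (forward last k vs required): k=1: C vs A ✗; k=2: TC vs AT ✗; k=3: GTC vs ATA ✗; k=4: AGTC vs ATAG ✗; k=5: TAGTC vs ATAGT ✗; k=6: ATAGTC vs ATAGTC ✓; k=7: TATAGTC vs ATAGTCA ✗; k=8: ATATAGTC vs ATAGTCAT ✗.
Only k = 6 is perfect, so the longest perfect 3' overlap is 6.

Longest perfect overlap: 6 complementary base pairs; significant dimer risk (threshold 4).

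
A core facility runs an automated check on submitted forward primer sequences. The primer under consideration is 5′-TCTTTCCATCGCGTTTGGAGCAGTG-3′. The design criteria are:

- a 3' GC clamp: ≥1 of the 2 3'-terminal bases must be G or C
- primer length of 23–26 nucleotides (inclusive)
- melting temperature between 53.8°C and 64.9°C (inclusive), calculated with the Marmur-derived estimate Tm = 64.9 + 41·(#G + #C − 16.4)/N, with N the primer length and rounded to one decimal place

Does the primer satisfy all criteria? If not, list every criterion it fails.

Base counts: A=3, T=9, G=7, C=6 (length 25).
GC clamp: 3' end TG has 1 G/C ✓
length: length 25 ✓
Tm: Tm = 64.9 + 41·(13 − 16.4)/25 = 59.3°C ✓

Meets all criteria.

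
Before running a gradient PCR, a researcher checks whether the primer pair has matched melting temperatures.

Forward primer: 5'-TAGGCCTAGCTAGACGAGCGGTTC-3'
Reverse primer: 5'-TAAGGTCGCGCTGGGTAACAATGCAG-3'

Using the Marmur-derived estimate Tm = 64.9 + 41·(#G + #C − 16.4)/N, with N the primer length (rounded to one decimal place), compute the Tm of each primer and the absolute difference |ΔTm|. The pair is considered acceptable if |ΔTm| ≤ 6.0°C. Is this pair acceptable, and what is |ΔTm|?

Forward: G+C = 14, N = 24 → Tm = 64.9 + 41·(14 − 16.4)/24 = 60.8°C.
Reverse: G+C = 14, N = 26 → Tm = 64.9 + 41·(14 − 16.4)/26 = 61.1°C.
|ΔTm| = |60.8 − 61.1| = 0.3°C, ≤ 6.0°C.

|ΔTm| = 0.3°C; the pair is acceptable.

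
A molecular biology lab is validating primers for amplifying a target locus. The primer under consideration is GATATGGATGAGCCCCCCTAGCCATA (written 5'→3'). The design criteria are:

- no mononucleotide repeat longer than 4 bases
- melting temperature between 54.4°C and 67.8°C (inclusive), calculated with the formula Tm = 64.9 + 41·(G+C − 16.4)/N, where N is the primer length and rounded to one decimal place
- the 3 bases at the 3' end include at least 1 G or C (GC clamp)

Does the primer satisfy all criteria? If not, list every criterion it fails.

Fails: homopolymer run, GC clamp.

Base counts: A=7, T=5, G=6, C=8 (length 26).
homopolymer run: longest run = 6, exceeds 4 ✗
Tm: Tm = 64.9 + 41·(14 − 16.4)/26 = 61.1°C ✓
GC clamp: 3' end ATA has 0 G/C, need ≥1 ✗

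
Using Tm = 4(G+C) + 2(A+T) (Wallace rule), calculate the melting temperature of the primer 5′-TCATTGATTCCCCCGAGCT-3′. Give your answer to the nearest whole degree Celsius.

58°C

Base counts: A=3, T=6, G=3, C=7 (length 19).
Tm = 2·(3+6) + 4·(3+7) = 2·9 + 4·10 = 18 + 40 = 58°C.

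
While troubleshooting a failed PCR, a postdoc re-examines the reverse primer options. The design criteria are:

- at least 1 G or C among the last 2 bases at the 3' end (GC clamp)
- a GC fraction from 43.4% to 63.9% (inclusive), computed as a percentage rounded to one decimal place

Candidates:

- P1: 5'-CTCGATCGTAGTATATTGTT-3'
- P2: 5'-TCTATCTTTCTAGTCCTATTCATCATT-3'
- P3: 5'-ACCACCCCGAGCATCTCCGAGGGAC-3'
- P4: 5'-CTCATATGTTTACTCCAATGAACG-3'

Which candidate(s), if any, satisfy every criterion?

None of the candidates satisfy all criteria.

P1 (20 nt, A=4 T=9 G=4 C=3): 3' end TT has 0 G/C, need ≥1 ✗; GC 7/20 = 35.0%, outside 43.4–63.9% ✗ — fails.
P2 (27 nt, A=5 T=14 G=1 C=7): 3' end TT has 0 G/C, need ≥1 ✗; GC 8/27 = 29.6%, outside 43.4–63.9% ✗ — fails.
P3 (25 nt, A=6 T=2 G=6 C=11): 3' end AC has 1 G/C ✓; GC 17/25 = 68.0%, outside 43.4–63.9% ✗ — fails.
P4 (24 nt, A=7 T=8 G=3 C=6): 3' end CG has 2 G/C ✓; GC 9/24 = 37.5%, outside 43.4–63.9% ✗ — fails.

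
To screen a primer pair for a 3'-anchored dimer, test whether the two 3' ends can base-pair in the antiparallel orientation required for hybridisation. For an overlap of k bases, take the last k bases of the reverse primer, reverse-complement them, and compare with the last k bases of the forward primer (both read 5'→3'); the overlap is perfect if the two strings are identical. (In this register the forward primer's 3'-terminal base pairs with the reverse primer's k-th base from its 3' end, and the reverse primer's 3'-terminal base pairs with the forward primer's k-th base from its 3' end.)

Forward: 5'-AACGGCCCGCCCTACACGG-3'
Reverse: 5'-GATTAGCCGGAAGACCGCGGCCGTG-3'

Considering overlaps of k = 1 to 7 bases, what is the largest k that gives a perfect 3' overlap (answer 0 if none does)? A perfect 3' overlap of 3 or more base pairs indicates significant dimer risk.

Longest perfect overlap: 5 complementary base pairs; significant dimer risk (threshold 3).

Last 7 bases (5'→3') — forward …TACACGG, reverse …GGCCGTG.
Reverse complement of the reverse primer's last 7 bases: CACGGCC; its first k bases are the reverse complement of the reverse primer's last k bases, so a perfect k-base overlap needs the forward primer's last k bases to equal them.
Comparing (forward last k vs required): k=1: G vs C ✗; k=2: GG vs CA ✗; k=3: CGG vs CAC ✗; k=4: ACGG vs CACG ✗; k=5: CACGG vs CACGG ✓; k=6: ACACGG vs CACGGC ✗; k=7: TACACGG vs CACGGCC ✗.
Only k = 5 is perfect, so the longest perfect 3' overlap is 5.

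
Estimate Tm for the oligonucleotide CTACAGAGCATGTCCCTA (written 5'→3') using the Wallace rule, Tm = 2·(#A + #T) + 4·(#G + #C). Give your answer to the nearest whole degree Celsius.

Base counts: A=5, T=4, G=3, C=6 (length 18).
Tm = 2·(5+4) + 4·(3+6) = 2·9 + 4·9 = 18 + 36 = 54°C.

54°C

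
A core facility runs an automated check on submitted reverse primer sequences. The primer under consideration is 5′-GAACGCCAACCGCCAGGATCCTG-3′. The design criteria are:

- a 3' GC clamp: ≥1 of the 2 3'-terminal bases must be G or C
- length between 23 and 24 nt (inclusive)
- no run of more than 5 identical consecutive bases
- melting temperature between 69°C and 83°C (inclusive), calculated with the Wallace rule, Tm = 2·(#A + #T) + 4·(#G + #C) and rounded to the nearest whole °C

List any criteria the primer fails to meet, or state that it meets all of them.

Base counts: A=6, T=2, G=6, C=9 (length 23).
GC clamp: 3' end TG has 1 G/C ✓
length: length 23 ✓
homopolymer run: longest run = 2 ✓
Tm: Tm = 2·8 + 4·15 = 76°C ✓

Meets all criteria.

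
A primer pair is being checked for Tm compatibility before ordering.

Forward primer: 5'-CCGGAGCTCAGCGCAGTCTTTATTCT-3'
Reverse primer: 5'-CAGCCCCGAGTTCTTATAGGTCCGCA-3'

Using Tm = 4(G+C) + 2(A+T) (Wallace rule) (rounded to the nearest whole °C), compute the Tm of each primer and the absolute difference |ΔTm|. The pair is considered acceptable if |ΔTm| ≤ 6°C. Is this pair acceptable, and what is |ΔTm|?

Forward: A=4 T=8 G=6 C=8 → Tm = 2·12 + 4·14 = 80°C.
Reverse: A=5 T=6 G=6 C=9 → Tm = 2·11 + 4·15 = 82°C.
|ΔTm| = |80 − 82| = 2°C, ≤ 6°C.

|ΔTm| = 2°C; the pair is acceptable.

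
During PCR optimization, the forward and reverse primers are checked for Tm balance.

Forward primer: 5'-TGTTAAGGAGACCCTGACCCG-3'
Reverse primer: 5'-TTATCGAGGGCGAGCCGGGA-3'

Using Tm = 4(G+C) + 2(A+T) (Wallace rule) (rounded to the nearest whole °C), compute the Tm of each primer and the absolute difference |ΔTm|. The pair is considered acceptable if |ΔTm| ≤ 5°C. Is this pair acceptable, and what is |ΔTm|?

|ΔTm| = 0°C; the pair is acceptable.

Forward: A=5 T=4 G=6 C=6 → Tm = 2·9 + 4·12 = 66°C.
Reverse: A=4 T=3 G=9 C=4 → Tm = 2·7 + 4·13 = 66°C.
|ΔTm| = |66 − 66| = 0°C, ≤ 5°C.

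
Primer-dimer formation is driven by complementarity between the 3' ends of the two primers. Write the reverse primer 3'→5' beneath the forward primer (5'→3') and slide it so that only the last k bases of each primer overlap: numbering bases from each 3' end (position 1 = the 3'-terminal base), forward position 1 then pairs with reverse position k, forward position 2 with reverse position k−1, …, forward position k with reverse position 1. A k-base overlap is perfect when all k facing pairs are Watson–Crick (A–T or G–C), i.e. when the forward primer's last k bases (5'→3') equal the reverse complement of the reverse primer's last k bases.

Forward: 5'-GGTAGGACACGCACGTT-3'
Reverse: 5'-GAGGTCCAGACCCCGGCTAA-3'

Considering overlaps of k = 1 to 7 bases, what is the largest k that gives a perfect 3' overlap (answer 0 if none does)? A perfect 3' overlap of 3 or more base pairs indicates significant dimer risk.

Last 7 bases (5'→3') — forward …GCACGTT, reverse …CGGCTAA.
Reverse complement of the reverse primer's last 7 bases: TTAGCCG; its first k bases are the reverse complement of the reverse primer's last k bases, so a perfect k-base overlap needs the forward primer's last k bases to equal them.
Comparing (forward last k vs required): k=1: T vs T ✓; k=2: TT vs TT ✓; k=3: GTT vs TTA ✗; k=4: CGTT vs TTAG ✗; k=5: ACGTT vs TTAGC ✗; k=6: CACGTT vs TTAGCC ✗; k=7: GCACGTT vs TTAGCCG ✗.
Perfect overlaps at k = 1, 2; the largest is 2.

Longest perfect overlap: 2 complementary base pairs; below the dimer-risk threshold (threshold 3).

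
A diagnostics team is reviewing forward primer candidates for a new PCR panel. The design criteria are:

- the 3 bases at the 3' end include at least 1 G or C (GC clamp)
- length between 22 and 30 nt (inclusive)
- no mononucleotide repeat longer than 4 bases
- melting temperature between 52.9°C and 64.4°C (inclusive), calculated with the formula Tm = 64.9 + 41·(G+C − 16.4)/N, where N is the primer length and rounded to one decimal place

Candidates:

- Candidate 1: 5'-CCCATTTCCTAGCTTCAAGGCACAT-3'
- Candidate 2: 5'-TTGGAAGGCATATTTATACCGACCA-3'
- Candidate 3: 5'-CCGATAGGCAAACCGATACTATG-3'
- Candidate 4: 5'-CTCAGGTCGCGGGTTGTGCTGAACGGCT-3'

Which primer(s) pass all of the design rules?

Candidate 1, Candidate 2 and Candidate 3.

Candidate 1 (25 nt, A=6 T=7 G=3 C=9): 3' end CAT has 1 G/C ✓; length 25 ✓; longest run = 3 ✓; Tm = 64.9 + 41·(12 − 16.4)/25 = 57.7°C ✓ — passes.
Candidate 2 (25 nt, A=8 T=7 G=5 C=5): 3' end CCA has 2 G/C ✓; length 25 ✓; longest run = 3 ✓; Tm = 64.9 + 41·(10 − 16.4)/25 = 54.4°C ✓ — passes.
Candidate 3 (23 nt, A=8 T=4 G=5 C=6): 3' end ATG has 1 G/C ✓; length 23 ✓; longest run = 3 ✓; Tm = 64.9 + 41·(11 − 16.4)/23 = 55.3°C ✓ — passes.
Candidate 4 (28 nt, A=3 T=7 G=11 C=7): 3' end GCT has 2 G/C ✓; length 28 ✓; longest run = 3 ✓; Tm = 64.9 + 41·(18 − 16.4)/28 = 67.2°C, outside 52.9–64.4°C ✗ — fails.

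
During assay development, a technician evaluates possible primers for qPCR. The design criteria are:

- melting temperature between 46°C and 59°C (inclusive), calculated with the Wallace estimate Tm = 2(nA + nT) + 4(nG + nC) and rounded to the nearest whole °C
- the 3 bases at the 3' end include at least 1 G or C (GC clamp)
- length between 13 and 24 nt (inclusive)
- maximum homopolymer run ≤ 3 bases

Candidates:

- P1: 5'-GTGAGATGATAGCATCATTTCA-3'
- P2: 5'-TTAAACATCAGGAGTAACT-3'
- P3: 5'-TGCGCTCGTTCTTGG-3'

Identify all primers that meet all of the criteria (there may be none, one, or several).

P2 and P3.

P1 (22 nt, A=7 T=7 G=5 C=3): Tm = 2·14 + 4·8 = 60°C, outside 46–59°C ✗; 3' end TCA has 1 G/C ✓; length 22 ✓; longest run = 3 ✓ — fails.
P2 (19 nt, A=8 T=5 G=3 C=3): Tm = 2·13 + 4·6 = 50°C ✓; 3' end ACT has 1 G/C ✓; length 19 ✓; longest run = 3 ✓ — passes.
P3 (15 nt, A=0 T=6 G=5 C=4): Tm = 2·6 + 4·9 = 48°C ✓; 3' end TGG has 2 G/C ✓; length 15 ✓; longest run = 2 ✓ — passes.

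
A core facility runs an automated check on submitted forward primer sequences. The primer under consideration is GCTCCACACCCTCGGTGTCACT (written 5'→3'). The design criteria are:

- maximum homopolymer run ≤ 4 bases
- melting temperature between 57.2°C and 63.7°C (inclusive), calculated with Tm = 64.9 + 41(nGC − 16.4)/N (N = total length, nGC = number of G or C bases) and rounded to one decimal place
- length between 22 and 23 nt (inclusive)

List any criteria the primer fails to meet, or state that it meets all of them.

Base counts: A=3, T=5, G=4, C=10 (length 22).
homopolymer run: longest run = 3 ✓
Tm: Tm = 64.9 + 41·(14 − 16.4)/22 = 60.4°C ✓
length: length 22 ✓

Meets all criteria.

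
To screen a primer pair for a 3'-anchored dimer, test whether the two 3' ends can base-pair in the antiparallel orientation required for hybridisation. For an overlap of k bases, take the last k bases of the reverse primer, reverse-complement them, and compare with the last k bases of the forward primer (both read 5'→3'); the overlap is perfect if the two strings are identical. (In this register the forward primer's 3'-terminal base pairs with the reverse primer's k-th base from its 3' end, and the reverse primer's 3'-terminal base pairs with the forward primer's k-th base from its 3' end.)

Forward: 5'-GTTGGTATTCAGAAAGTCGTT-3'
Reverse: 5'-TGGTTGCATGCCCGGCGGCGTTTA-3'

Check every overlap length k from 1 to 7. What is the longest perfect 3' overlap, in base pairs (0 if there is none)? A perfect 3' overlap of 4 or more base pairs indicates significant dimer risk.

Last 7 bases (5'→3') — forward …AGTCGTT, reverse …GCGTTTA.
Reverse complement of the reverse primer's last 7 bases: TAAACGC; its first k bases are the reverse complement of the reverse primer's last k bases, so a perfect k-base overlap needs the forward primer's last k bases to equal them.
Comparing (forward last k vs required): k=1: T vs T ✓; k=2: TT vs TA ✗; k=3: GTT vs TAA ✗; k=4: CGTT vs TAAA ✗; k=5: TCGTT vs TAAAC ✗; k=6: GTCGTT vs TAAACG ✗; k=7: AGTCGTT vs TAAACGC ✗.
Only k = 1 is perfect, so the longest perfect 3' overlap is 1.

Longest perfect overlap: 1 complementary base pair; below the dimer-risk threshold (threshold 4).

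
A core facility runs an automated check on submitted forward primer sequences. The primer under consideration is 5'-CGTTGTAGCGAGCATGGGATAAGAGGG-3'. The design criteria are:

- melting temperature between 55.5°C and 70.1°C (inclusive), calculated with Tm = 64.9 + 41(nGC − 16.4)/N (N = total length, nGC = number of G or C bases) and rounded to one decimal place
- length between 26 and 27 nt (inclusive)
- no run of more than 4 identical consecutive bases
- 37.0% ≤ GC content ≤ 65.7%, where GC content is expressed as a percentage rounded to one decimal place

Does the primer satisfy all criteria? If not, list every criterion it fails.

Meets all criteria.

Base counts: A=7, T=5, G=12, C=3 (length 27).
Tm: Tm = 64.9 + 41·(15 − 16.4)/27 = 62.8°C ✓
length: length 27 ✓
homopolymer run: longest run = 3 ✓
GC content: GC 15/27 = 55.6% ✓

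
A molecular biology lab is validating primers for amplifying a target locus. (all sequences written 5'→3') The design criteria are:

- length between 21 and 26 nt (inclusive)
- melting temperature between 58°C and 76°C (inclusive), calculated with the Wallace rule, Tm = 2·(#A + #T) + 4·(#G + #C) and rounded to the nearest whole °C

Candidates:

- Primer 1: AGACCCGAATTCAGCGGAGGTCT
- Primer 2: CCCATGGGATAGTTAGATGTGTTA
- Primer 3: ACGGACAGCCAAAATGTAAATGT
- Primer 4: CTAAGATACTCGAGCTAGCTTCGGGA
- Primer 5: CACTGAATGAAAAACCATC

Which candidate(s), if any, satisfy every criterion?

Primer 1, Primer 2 and Primer 3.

Primer 1 (23 nt, A=6 T=4 G=7 C=6): length 23 ✓; Tm = 2·10 + 4·13 = 72°C ✓ — passes.
Primer 2 (24 nt, A=6 T=8 G=7 C=3): length 24 ✓; Tm = 2·14 + 4·10 = 68°C ✓ — passes.
Primer 3 (23 nt, A=10 T=4 G=5 C=4): length 23 ✓; Tm = 2·14 + 4·9 = 64°C ✓ — passes.
Primer 4 (26 nt, A=7 T=6 G=7 C=6): length 26 ✓; Tm = 2·13 + 4·13 = 78°C, outside 58–76°C ✗ — fails.
Primer 5 (19 nt, A=9 T=3 G=2 C=5): length 19, outside 21–26 ✗; Tm = 2·12 + 4·7 = 52°C, outside 58–76°C ✗ — fails.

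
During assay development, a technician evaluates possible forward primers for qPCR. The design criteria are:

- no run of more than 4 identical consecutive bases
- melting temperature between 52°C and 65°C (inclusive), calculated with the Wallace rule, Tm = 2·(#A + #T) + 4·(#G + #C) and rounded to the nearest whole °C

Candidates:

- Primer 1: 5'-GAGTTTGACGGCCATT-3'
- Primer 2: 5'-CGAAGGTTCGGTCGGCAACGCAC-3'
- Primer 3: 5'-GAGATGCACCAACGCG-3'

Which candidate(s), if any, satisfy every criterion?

Primer 3 only.

Primer 1 (16 nt, A=3 T=5 G=5 C=3): longest run = 3 ✓; Tm = 2·8 + 4·8 = 48°C, outside 52–65°C ✗ — fails.
Primer 2 (23 nt, A=5 T=3 G=8 C=7): longest run = 2 ✓; Tm = 2·8 + 4·15 = 76°C, outside 52–65°C ✗ — fails.
Primer 3 (16 nt, A=5 T=1 G=5 C=5): longest run = 2 ✓; Tm = 2·6 + 4·10 = 52°C ✓ — passes.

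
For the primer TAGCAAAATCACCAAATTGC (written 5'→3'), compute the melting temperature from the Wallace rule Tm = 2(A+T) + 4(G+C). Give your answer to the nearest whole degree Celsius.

Base counts: A=9, T=4, G=2, C=5 (length 20).
Tm = 2·(9+4) + 4·(2+5) = 2·13 + 4·7 = 26 + 28 = 54°C.

54°C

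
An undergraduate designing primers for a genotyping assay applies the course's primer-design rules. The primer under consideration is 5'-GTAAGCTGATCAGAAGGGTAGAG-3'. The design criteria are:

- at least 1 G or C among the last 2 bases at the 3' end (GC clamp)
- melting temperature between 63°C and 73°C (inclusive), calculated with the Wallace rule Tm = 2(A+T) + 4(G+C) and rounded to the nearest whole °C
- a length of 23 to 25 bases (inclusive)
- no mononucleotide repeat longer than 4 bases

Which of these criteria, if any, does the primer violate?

Base counts: A=8, T=4, G=9, C=2 (length 23).
GC clamp: 3' end AG has 1 G/C ✓
Tm: Tm = 2·12 + 4·11 = 68°C ✓
length: length 23 ✓
homopolymer run: longest run = 3 ✓

Meets all criteria.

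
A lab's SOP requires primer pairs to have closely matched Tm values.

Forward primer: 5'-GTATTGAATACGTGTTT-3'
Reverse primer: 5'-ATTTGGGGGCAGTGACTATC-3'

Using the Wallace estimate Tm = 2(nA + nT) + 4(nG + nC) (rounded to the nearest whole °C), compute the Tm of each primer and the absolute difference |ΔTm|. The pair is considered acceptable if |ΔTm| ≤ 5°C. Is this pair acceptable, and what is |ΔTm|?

|ΔTm| = 16°C; the pair is not acceptable.

Forward: A=4 T=8 G=4 C=1 → Tm = 2·12 + 4·5 = 44°C.
Reverse: A=4 T=6 G=7 C=3 → Tm = 2·10 + 4·10 = 60°C.
|ΔTm| = |44 − 60| = 16°C, > 5°C.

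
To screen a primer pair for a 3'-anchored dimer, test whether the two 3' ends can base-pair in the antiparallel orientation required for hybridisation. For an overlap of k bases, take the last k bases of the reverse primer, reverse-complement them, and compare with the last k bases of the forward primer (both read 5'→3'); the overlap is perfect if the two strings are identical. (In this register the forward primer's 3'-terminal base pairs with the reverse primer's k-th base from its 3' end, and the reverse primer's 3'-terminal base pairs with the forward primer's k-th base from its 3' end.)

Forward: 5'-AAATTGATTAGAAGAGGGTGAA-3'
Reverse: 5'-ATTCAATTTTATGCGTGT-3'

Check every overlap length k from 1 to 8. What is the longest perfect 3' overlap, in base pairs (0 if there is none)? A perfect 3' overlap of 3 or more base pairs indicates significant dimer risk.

Longest perfect overlap: 1 complementary base pair; below the dimer-risk threshold (threshold 3).

Last 8 bases (5'→3') — forward …AGGGTGAA, reverse …ATGCGTGT.
Reverse complement of the reverse primer's last 8 bases: ACACGCAT; its first k bases are the reverse complement of the reverse primer's last k bases, so a perfect k-base overlap needs the forward primer's last k bases to equal them.
Comparing (forward last k vs required): k=1: A vs A ✓; k=2: AA vs AC ✗; k=3: GAA vs ACA ✗; k=4: TGAA vs ACAC ✗; k=5: GTGAA vs ACACG ✗; k=6: GGTGAA vs ACACGC ✗; k=7: GGGTGAA vs ACACGCA ✗; k=8: AGGGTGAA vs ACACGCAT ✗.
Only k = 1 is perfect, so the longest perfect 3' overlap is 1.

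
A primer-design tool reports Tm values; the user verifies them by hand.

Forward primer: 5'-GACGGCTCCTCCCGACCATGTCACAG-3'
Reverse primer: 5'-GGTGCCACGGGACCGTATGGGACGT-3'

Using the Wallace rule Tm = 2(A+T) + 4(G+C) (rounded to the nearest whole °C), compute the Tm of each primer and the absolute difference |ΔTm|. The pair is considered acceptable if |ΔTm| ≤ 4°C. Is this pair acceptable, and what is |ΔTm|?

Forward: A=5 T=4 G=6 C=11 → Tm = 2·9 + 4·17 = 86°C.
Reverse: A=4 T=4 G=11 C=6 → Tm = 2·8 + 4·17 = 84°C.
|ΔTm| = |86 − 84| = 2°C, ≤ 4°C.

|ΔTm| = 2°C; the pair is acceptable.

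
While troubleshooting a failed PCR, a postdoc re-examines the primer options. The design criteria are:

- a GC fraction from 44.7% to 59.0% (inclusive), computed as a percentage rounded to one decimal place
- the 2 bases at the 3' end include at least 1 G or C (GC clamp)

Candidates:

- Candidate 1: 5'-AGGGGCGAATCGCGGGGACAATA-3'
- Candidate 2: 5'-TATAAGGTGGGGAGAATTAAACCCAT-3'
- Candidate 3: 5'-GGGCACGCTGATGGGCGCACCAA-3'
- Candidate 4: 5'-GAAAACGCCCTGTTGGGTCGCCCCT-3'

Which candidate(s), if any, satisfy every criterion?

Candidate 1 (23 nt, A=7 T=2 G=10 C=4): GC 14/23 = 60.9%, outside 44.7–59.0% ✗; 3' end TA has 0 G/C, need ≥1 ✗ — fails.
Candidate 2 (26 nt, A=10 T=6 G=7 C=3): GC 10/26 = 38.5%, outside 44.7–59.0% ✗; 3' end AT has 0 G/C, need ≥1 ✗ — fails.
Candidate 3 (23 nt, A=5 T=2 G=9 C=7): GC 16/23 = 69.6%, outside 44.7–59.0% ✗; 3' end AA has 0 G/C, need ≥1 ✗ — fails.
Candidate 4 (25 nt, A=4 T=5 G=7 C=9): GC 16/25 = 64.0%, outside 44.7–59.0% ✗; 3' end CT has 1 G/C ✓ — fails.

None of the candidates satisfy all criteria.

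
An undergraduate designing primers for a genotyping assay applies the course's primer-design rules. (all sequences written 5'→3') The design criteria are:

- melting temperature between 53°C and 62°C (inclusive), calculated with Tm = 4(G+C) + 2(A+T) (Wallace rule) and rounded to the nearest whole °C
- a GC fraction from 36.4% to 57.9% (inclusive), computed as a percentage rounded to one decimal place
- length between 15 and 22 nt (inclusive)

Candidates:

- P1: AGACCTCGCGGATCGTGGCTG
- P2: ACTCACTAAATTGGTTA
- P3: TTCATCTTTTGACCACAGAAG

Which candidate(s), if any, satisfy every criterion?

P3 only.

P1 (21 nt, A=3 T=4 G=8 C=6): Tm = 2·7 + 4·14 = 70°C, outside 53–62°C ✗; GC 14/21 = 66.7%, outside 36.4–57.9% ✗; length 21 ✓ — fails.
P2 (17 nt, A=6 T=6 G=2 C=3): Tm = 2·12 + 4·5 = 44°C, outside 53–62°C ✗; GC 5/17 = 29.4%, outside 36.4–57.9% ✗; length 17 ✓ — fails.
P3 (21 nt, A=6 T=7 G=3 C=5): Tm = 2·13 + 4·8 = 58°C ✓; GC 8/21 = 38.1% ✓; length 21 ✓ — passes.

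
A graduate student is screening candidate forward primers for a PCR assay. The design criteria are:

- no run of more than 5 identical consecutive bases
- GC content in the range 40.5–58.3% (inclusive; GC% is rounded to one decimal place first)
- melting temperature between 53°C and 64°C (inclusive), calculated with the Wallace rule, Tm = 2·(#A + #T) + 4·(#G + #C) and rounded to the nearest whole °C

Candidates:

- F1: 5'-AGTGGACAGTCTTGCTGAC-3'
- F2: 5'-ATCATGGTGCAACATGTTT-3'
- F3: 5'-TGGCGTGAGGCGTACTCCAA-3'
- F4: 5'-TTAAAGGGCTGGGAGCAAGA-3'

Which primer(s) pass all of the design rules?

F1 and F4.

F1 (19 nt, A=4 T=5 G=6 C=4): longest run = 2 ✓; GC 10/19 = 52.6% ✓; Tm = 2·9 + 4·10 = 58°C ✓ — passes.
F2 (19 nt, A=5 T=7 G=4 C=3): longest run = 3 ✓; GC 7/19 = 36.8%, outside 40.5–58.3% ✗; Tm = 2·12 + 4·7 = 52°C, outside 53–64°C ✗ — fails.
F3 (20 nt, A=4 T=4 G=7 C=5): longest run = 2 ✓; GC 12/20 = 60.0%, outside 40.5–58.3% ✗; Tm = 2·8 + 4·12 = 64°C ✓ — fails.
F4 (20 nt, A=7 T=3 G=8 C=2): longest run = 3 ✓; GC 10/20 = 50.0% ✓; Tm = 2·10 + 4·10 = 60°C ✓ — passes.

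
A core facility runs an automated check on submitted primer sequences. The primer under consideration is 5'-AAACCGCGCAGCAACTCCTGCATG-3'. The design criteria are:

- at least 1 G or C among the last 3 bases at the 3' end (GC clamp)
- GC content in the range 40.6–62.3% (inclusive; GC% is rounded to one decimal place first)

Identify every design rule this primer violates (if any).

Meets all criteria.

Base counts: A=7, T=3, G=5, C=9 (length 24).
GC clamp: 3' end ATG has 1 G/C ✓
GC content: GC 14/24 = 58.3% ✓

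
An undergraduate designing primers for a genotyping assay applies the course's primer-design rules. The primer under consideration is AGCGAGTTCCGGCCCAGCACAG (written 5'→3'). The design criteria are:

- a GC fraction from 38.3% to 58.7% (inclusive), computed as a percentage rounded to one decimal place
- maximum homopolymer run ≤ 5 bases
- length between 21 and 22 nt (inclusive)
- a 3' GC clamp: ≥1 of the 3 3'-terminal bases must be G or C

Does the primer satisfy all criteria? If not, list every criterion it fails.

Base counts: A=5, T=2, G=7, C=8 (length 22).
GC content: GC 15/22 = 68.2%, outside 38.3–58.7% ✗
homopolymer run: longest run = 3 ✓
length: length 22 ✓
GC clamp: 3' end CAG has 2 G/C ✓

Fails: GC content.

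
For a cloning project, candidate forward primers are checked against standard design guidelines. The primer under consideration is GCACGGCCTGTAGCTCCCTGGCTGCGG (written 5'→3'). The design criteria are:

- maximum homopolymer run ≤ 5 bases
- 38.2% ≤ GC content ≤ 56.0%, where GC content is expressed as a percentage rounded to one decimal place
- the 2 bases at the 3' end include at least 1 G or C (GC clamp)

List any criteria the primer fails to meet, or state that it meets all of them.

Fails: GC content.

Base counts: A=2, T=5, G=10, C=10 (length 27).
homopolymer run: longest run = 3 ✓
GC content: GC 20/27 = 74.1%, outside 38.2–56.0% ✗
GC clamp: 3' end GG has 2 G/C ✓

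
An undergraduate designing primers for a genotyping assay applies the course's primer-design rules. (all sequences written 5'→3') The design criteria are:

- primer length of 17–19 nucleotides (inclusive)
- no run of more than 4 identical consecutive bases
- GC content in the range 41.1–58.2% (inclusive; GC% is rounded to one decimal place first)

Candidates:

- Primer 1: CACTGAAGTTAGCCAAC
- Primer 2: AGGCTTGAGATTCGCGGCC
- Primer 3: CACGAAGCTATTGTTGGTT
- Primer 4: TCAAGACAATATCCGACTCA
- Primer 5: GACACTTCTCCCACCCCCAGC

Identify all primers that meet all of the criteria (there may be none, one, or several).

Primer 1 (17 nt, A=6 T=3 G=3 C=5): length 17 ✓; longest run = 2 ✓; GC 8/17 = 47.1% ✓ — passes.
Primer 2 (19 nt, A=3 T=4 G=7 C=5): length 19 ✓; longest run = 2 ✓; GC 12/19 = 63.2%, outside 41.1–58.2% ✗ — fails.
Primer 3 (19 nt, A=4 T=7 G=5 C=3): length 19 ✓; longest run = 2 ✓; GC 8/19 = 42.1% ✓ — passes.
Primer 4 (20 nt, A=8 T=4 G=2 C=6): length 20, outside 17–19 ✗; longest run = 2 ✓; GC 8/20 = 40.0%, outside 41.1–58.2% ✗ — fails.
Primer 5 (21 nt, A=4 T=3 G=2 C=12): length 21, outside 17–19 ✗; longest run = 5, exceeds 4 ✗; GC 14/21 = 66.7%, outside 41.1–58.2% ✗ — fails.

Primer 1 and Primer 3.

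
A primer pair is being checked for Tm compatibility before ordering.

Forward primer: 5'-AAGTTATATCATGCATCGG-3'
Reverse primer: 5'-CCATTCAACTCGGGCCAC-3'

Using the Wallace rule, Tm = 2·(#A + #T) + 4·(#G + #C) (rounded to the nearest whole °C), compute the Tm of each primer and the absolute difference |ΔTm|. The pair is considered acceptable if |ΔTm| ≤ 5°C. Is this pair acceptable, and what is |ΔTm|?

|ΔTm| = 6°C; the pair is not acceptable.

Forward: A=6 T=6 G=4 C=3 → Tm = 2·12 + 4·7 = 52°C.
Reverse: A=4 T=3 G=3 C=8 → Tm = 2·7 + 4·11 = 58°C.
|ΔTm| = |52 − 58| = 6°C, > 5°C.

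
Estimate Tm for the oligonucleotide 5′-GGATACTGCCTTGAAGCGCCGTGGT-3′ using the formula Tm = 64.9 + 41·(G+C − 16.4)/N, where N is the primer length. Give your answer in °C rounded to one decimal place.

Base counts: A=4, T=6, G=9, C=6; G+C = 15, N = 25.
Tm = 64.9 + 41·(15 − 16.4)/25 = 64.9 + -57.40/25 = 62.6°C.

62.6°C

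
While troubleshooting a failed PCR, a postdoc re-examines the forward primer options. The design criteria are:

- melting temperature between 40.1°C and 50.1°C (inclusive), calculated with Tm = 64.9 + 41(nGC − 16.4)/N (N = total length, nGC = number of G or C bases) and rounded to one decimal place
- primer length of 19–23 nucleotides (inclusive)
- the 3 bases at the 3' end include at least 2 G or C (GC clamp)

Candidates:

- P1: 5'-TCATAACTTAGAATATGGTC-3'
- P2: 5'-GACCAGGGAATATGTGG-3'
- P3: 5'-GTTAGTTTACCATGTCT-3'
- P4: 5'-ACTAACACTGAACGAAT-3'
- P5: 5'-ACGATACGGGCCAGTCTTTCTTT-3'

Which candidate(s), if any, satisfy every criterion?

P1 (20 nt, A=7 T=7 G=3 C=3): Tm = 64.9 + 41·(6 − 16.4)/20 = 43.6°C ✓; length 20 ✓; 3' end GTC has 2 G/C ✓ — passes.
P2 (17 nt, A=5 T=3 G=7 C=2): Tm = 64.9 + 41·(9 − 16.4)/17 = 47.1°C ✓; length 17, outside 19–23 ✗; 3' end TGG has 2 G/C ✓ — fails.
P3 (17 nt, A=3 T=8 G=3 C=3): Tm = 64.9 + 41·(6 − 16.4)/17 = 39.8°C, outside 40.1–50.1°C ✗; length 17, outside 19–23 ✗; 3' end TCT has 1 G/C, need ≥2 ✗ — fails.
P4 (17 nt, A=8 T=3 G=2 C=4): Tm = 64.9 + 41·(6 − 16.4)/17 = 39.8°C, outside 40.1–50.1°C ✗; length 17, outside 19–23 ✗; 3' end AAT has 0 G/C, need ≥2 ✗ — fails.
P5 (23 nt, A=4 T=8 G=5 C=6): Tm = 64.9 + 41·(11 − 16.4)/23 = 55.3°C, outside 40.1–50.1°C ✗; length 23 ✓; 3' end TTT has 0 G/C, need ≥2 ✗ — fails.

P1 only.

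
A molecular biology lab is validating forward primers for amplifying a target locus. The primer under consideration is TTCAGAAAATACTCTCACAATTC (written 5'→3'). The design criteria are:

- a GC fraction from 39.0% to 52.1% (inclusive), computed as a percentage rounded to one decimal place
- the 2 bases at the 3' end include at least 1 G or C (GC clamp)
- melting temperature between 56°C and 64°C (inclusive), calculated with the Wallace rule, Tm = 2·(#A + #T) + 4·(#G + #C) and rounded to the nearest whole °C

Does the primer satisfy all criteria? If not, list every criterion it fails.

Base counts: A=9, T=7, G=1, C=6 (length 23).
GC content: GC 7/23 = 30.4%, outside 39.0–52.1% ✗
GC clamp: 3' end TC has 1 G/C ✓
Tm: Tm = 2·16 + 4·7 = 60°C ✓

Fails: GC content.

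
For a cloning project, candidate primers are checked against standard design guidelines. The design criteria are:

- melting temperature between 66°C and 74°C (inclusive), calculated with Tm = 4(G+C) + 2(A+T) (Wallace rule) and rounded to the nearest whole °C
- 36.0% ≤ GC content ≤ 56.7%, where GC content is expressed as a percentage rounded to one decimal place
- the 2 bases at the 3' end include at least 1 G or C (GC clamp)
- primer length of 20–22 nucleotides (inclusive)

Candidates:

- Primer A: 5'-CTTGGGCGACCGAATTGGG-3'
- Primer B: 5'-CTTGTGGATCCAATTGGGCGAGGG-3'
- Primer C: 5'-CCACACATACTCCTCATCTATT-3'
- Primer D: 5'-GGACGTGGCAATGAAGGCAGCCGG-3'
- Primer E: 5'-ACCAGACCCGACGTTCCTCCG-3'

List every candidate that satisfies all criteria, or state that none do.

Primer A (19 nt, A=3 T=4 G=8 C=4): Tm = 2·7 + 4·12 = 62°C, outside 66–74°C ✗; GC 12/19 = 63.2%, outside 36.0–56.7% ✗; 3' end GG has 2 G/C ✓; length 19, outside 20–22 ✗ — fails.
Primer B (24 nt, A=4 T=6 G=10 C=4): Tm = 2·10 + 4·14 = 76°C, outside 66–74°C ✗; GC 14/24 = 58.3%, outside 36.0–56.7% ✗; 3' end GG has 2 G/C ✓; length 24, outside 20–22 ✗ — fails.
Primer C (22 nt, A=6 T=7 G=0 C=9): Tm = 2·13 + 4·9 = 62°C, outside 66–74°C ✗; GC 9/22 = 40.9% ✓; 3' end TT has 0 G/C, need ≥1 ✗; length 22 ✓ — fails.
Primer D (24 nt, A=6 T=2 G=11 C=5): Tm = 2·8 + 4·16 = 80°C, outside 66–74°C ✗; GC 16/24 = 66.7%, outside 36.0–56.7% ✗; 3' end GG has 2 G/C ✓; length 24, outside 20–22 ✗ — fails.
Primer E (21 nt, A=4 T=3 G=4 C=10): Tm = 2·7 + 4·14 = 70°C ✓; GC 14/21 = 66.7%, outside 36.0–56.7% ✗; 3' end CG has 2 G/C ✓; length 21 ✓ — fails.

None of the candidates satisfy all criteria.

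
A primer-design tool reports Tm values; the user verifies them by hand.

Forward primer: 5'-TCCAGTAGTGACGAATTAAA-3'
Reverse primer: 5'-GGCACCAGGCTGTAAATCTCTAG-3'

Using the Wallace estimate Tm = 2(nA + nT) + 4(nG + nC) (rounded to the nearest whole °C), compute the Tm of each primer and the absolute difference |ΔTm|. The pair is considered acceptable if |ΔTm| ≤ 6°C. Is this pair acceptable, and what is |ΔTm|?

|ΔTm| = 16°C; the pair is not acceptable.

Forward: A=8 T=5 G=4 C=3 → Tm = 2·13 + 4·7 = 54°C.
Reverse: A=6 T=5 G=6 C=6 → Tm = 2·11 + 4·12 = 70°C.
|ΔTm| = |54 − 70| = 16°C, > 6°C.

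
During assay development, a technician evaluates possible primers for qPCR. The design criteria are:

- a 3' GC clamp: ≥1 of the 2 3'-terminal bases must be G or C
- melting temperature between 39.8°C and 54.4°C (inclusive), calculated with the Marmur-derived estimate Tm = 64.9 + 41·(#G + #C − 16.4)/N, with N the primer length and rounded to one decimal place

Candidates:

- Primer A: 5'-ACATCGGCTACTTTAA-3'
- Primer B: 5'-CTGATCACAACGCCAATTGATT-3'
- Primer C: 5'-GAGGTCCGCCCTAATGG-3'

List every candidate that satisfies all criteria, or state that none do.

Primer C only.

Primer A (16 nt, A=5 T=5 G=2 C=4): 3' end AA has 0 G/C, need ≥1 ✗; Tm = 64.9 + 41·(6 − 16.4)/16 = 38.3°C, outside 39.8–54.4°C ✗ — fails.
Primer B (22 nt, A=7 T=6 G=3 C=6): 3' end TT has 0 G/C, need ≥1 ✗; Tm = 64.9 + 41·(9 − 16.4)/22 = 51.1°C ✓ — fails.
Primer C (17 nt, A=3 T=3 G=6 C=5): 3' end GG has 2 G/C ✓; Tm = 64.9 + 41·(11 − 16.4)/17 = 51.9°C ✓ — passes.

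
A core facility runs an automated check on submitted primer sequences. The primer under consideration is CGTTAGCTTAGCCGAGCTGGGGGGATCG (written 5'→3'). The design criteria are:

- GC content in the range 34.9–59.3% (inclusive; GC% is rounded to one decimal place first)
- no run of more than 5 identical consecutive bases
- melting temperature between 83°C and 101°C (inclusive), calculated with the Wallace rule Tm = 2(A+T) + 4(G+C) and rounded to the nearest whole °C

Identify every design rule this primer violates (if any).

Base counts: A=4, T=6, G=12, C=6 (length 28).
GC content: GC 18/28 = 64.3%, outside 34.9–59.3% ✗
homopolymer run: longest run = 6, exceeds 5 ✗
Tm: Tm = 2·10 + 4·18 = 92°C ✓

Fails: GC content, homopolymer run.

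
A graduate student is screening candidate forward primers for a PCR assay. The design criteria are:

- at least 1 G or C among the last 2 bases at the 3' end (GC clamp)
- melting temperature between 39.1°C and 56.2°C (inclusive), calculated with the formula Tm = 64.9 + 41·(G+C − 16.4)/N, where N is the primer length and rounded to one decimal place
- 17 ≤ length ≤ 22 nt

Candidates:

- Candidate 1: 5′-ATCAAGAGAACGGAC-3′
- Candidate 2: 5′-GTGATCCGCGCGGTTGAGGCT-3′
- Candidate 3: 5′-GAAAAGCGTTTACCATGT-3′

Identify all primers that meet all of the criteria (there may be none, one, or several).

Candidate 1 (15 nt, A=7 T=1 G=4 C=3): 3' end AC has 1 G/C ✓; Tm = 64.9 + 41·(7 − 16.4)/15 = 39.2°C ✓; length 15, outside 17–22 ✗ — fails.
Candidate 2 (21 nt, A=2 T=5 G=9 C=5): 3' end CT has 1 G/C ✓; Tm = 64.9 + 41·(14 − 16.4)/21 = 60.2°C, outside 39.1–56.2°C ✗; length 21 ✓ — fails.
Candidate 3 (18 nt, A=6 T=5 G=4 C=3): 3' end GT has 1 G/C ✓; Tm = 64.9 + 41·(7 − 16.4)/18 = 43.5°C ✓; length 18 ✓ — passes.

Candidate 3 only.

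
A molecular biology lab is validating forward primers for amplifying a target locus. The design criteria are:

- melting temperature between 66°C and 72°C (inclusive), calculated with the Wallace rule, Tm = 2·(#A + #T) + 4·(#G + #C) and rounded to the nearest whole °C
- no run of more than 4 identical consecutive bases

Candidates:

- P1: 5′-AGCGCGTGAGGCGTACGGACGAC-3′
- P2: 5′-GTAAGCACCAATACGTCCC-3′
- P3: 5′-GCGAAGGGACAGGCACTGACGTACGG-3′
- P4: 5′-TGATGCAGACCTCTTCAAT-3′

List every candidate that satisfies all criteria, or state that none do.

None of the candidates satisfy all criteria.

P1 (23 nt, A=5 T=2 G=10 C=6): Tm = 2·7 + 4·16 = 78°C, outside 66–72°C ✗; longest run = 2 ✓ — fails.
P2 (19 nt, A=6 T=3 G=3 C=7): Tm = 2·9 + 4·10 = 58°C, outside 66–72°C ✗; longest run = 3 ✓ — fails.
P3 (26 nt, A=7 T=2 G=11 C=6): Tm = 2·9 + 4·17 = 86°C, outside 66–72°C ✗; longest run = 3 ✓ — fails.
P4 (19 nt, A=5 T=6 G=3 C=5): Tm = 2·11 + 4·8 = 54°C, outside 66–72°C ✗; longest run = 2 ✓ — fails.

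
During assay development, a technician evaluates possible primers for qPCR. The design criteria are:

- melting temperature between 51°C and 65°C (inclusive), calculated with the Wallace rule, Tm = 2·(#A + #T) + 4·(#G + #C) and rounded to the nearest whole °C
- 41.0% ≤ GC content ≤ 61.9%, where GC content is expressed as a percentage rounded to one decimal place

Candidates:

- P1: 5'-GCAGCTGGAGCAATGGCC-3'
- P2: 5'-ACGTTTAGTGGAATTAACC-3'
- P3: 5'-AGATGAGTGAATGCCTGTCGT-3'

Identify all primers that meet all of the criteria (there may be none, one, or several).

P1 (18 nt, A=4 T=2 G=7 C=5): Tm = 2·6 + 4·12 = 60°C ✓; GC 12/18 = 66.7%, outside 41.0–61.9% ✗ — fails.
P2 (19 nt, A=6 T=6 G=4 C=3): Tm = 2·12 + 4·7 = 52°C ✓; GC 7/19 = 36.8%, outside 41.0–61.9% ✗ — fails.
P3 (21 nt, A=5 T=6 G=7 C=3): Tm = 2·11 + 4·10 = 62°C ✓; GC 10/21 = 47.6% ✓ — passes.

P3 only.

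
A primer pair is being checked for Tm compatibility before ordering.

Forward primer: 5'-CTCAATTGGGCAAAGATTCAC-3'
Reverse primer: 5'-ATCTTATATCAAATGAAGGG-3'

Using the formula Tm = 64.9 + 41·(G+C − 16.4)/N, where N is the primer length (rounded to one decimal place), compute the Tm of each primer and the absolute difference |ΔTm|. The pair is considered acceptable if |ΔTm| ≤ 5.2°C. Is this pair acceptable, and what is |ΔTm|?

Forward: G+C = 9, N = 21 → Tm = 64.9 + 41·(9 − 16.4)/21 = 50.5°C.
Reverse: G+C = 6, N = 20 → Tm = 64.9 + 41·(6 − 16.4)/20 = 43.6°C.
|ΔTm| = |50.5 − 43.6| = 6.9°C, > 5.2°C.

|ΔTm| = 6.9°C; the pair is not acceptable.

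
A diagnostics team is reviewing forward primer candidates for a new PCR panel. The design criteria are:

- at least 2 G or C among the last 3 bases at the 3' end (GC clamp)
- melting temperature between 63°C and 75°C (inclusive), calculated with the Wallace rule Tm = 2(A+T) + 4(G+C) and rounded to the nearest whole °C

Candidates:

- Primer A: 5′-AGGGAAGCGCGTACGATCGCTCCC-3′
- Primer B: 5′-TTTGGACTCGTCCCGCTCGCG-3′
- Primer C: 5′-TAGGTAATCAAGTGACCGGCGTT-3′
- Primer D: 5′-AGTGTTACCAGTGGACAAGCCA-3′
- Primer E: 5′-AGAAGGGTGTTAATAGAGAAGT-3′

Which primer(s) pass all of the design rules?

Primer B and Primer D.

Primer A (24 nt, A=5 T=3 G=8 C=8): 3' end CCC has 3 G/C ✓; Tm = 2·8 + 4·16 = 80°C, outside 63–75°C ✗ — fails.
Primer B (21 nt, A=1 T=6 G=6 C=8): 3' end GCG has 3 G/C ✓; Tm = 2·7 + 4·14 = 70°C ✓ — passes.
Primer C (23 nt, A=6 T=6 G=7 C=4): 3' end GTT has 1 G/C, need ≥2 ✗; Tm = 2·12 + 4·11 = 68°C ✓ — fails.
Primer D (22 nt, A=7 T=4 G=6 C=5): 3' end CCA has 2 G/C ✓; Tm = 2·11 + 4·11 = 66°C ✓ — passes.
Primer E (22 nt, A=9 T=5 G=8 C=0): 3' end AGT has 1 G/C, need ≥2 ✗; Tm = 2·14 + 4·8 = 60°C, outside 63–75°C ✗ — fails.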